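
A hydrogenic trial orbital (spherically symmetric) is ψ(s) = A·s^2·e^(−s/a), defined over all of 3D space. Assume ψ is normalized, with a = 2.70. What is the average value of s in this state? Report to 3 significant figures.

⟨s⟩ ≈ 9.45

⟨s⟩ = ∫ s |ψ|² 4πs² ds over the full domain.
Evaluating both integrals, ⟨s⟩ = 7·a/2.
Putting a = 2.70 gives 9.450.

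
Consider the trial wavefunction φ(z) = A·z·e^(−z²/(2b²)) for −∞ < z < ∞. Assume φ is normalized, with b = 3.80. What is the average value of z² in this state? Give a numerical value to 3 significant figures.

By definition ⟨z²⟩ = ∫ z^2 |φ(z)|² dz.
Using the Gaussian integral ∫_{−∞}^{∞} e^(−αz²) dz = √(π/α), evaluating both integrals, ⟨z²⟩ = 3·b^2/2.
With b = 3.80, ⟨z^2⟩ = 21.66.

⟨z^2⟩ ≈ 21.7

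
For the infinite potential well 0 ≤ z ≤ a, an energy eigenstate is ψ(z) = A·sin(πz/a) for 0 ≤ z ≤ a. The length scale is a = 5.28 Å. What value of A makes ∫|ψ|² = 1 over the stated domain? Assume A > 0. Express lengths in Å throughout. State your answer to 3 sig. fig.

The normalization condition is ∫|ψ|² dz = 1 from 0 to a.
The integral (without the A² prefactor) comes out to a/2.
Setting this equal to 1 gives A² = 1/(a/2).
Substituting a = 5.28 gives A² = 0.3788, so A = 0.6155.

A ≈ 0.615 Å^(-1/2)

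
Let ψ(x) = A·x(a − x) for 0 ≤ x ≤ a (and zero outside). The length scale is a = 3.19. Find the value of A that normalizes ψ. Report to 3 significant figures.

A ≈ 0.301

The normalization condition is ∫|ψ|² dx = 1 from 0 to a.
With ψ = A·x(a − x), the integral evaluates to A²·[a^5/30].
Hence A² = 1/[a^5/30].
With a = 3.19: A² = 0.09082 and A = 0.3014.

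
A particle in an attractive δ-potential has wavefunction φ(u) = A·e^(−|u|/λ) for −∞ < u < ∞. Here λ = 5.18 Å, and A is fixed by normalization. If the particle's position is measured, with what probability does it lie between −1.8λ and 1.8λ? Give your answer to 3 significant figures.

P ≈ 0.973

The probability is P = ∫ |φ|² du over [−1.8λ, 1.8λ].
The normalization integral ∫|φ|²du over the whole domain equals λ·A², and A² cancels in the ratio.
Both integrals are even about u = 0, so only the u ≥ 0 halves are needed (the factors of 2 cancel). In terms of t = u/λ (A² and the length scale cancel between numerator and denominator), P = [∫_{0}^{1.8} e^(-2·t) dt] / [∫_{0}^{∞} e^(-2·t) dt].
An antiderivative of e^(-2·t) is -e^(-2·t)/2; evaluating from 0 to 1.8 gives 1/2 - e^(-18/5)/2, while the full integral is 1/2.
Evaluating gives P = 0.9727.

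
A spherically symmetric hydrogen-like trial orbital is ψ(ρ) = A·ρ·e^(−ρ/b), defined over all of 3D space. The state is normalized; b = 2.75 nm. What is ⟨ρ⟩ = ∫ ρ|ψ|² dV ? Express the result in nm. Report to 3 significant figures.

The expectation value is the |ψ|²-weighted average of ρ: ∫ ρ|ψ|² 4πρ² dρ.
Since the A² factors cancel between numerator and denominator, ⟨ρ⟩ = 5·b/2.
With b = 2.75, ⟨ρ⟩ = 6.875.

⟨ρ⟩ ≈ 6.88 nm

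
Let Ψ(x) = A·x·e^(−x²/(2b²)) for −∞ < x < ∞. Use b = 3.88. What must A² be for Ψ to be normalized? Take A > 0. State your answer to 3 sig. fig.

A^2 ≈ 0.0193

Normalization requires ∫|Ψ|² dx = 1, integrated from −∞ to ∞.
∫|Ψ|² dx = A²·(√(π)·b^3/2).
So A² = (√(π)·b^3/2)^(−1).
Plugging in b = 3.88 yields A = 0.1390.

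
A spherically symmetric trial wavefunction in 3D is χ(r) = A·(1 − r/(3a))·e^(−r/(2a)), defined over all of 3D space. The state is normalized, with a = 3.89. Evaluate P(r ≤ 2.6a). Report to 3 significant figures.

P = ∫ |χ|² 4πr² dr over r ≤ 2.6a.
The full normalization integral is A²·[8·π·a^3/3] = 1, fixing A².
Let u = r/a; then A², 4π and the length scale all cancel, so P = ∫_{0}^{2.6} u^2·(1 - u/3)^2·e^(-u) du ÷ ∫_{0}^{∞} u^2·(1 - u/3)^2·e^(-u) du.
An antiderivative of u^2·(1 - u/3)^2·e^(-u) is (-u^4 + 2·u^3 - 3·u^2 - 6·u - 6)·e^(-u)/9; evaluating from 0 to 2.6 gives ≈ 0.23402, while the full integral is 2/3.
This evaluates to P = 0.3510.

P ≈ 0.351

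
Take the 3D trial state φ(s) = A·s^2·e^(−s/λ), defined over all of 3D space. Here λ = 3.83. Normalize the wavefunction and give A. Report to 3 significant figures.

A ≈ 0.00108

Require ∫ |φ|² 4πs² ds = 1 over the whole domain.
(Spherical symmetry: dV = 4πs² ds.)
Using ∫₀^∞ sⁿ e^(−αs) ds = n!/αⁿ⁺¹, the integral (without the A² prefactor) comes out to 45·π·λ^7/2.
Setting this equal to 1 gives A² = 1/(45·π·λ^7/2).
Plugging in λ = 3.83 yields A = 0.001082.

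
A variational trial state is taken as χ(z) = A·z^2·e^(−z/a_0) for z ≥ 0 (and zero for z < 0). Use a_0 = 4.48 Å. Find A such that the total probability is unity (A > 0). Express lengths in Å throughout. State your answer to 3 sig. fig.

Require ∫ |χ|² dz = 1 over the whole domain.
Carrying out the integral gives A² · 3·a_0^5/4.
Hence A² = 1/[3·a_0^5/4].
Plugging in a_0 = 4.48 yields A = 0.02718.

A ≈ 0.0272 Å^(-5/2)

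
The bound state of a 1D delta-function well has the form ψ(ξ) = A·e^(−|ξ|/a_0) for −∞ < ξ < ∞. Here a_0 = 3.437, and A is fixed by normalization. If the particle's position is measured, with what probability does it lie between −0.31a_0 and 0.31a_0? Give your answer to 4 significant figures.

P ≈ 0.4621

The probability is P = ∫ |ψ|² dξ over [−0.31a_0, 0.31a_0].
The normalization integral ∫|ψ|²dξ over the whole domain equals a_0·A², and A² cancels in the ratio.
By symmetry take twice the ξ ≥ 0 contribution in numerator and denominator; the 2's cancel. In terms of u = ξ/a_0 (A² and the length scale cancel between numerator and denominator), P = [∫_{0}^{0.31} e^(-2·u) du] / [∫_{0}^{∞} e^(-2·u) du].
Using ∫ e^(-2·u) du = -e^(-2·u)/2, the numerator is 1/2 - e^(-31/50)/2 and the denominator is 1/2.
Evaluating gives P = 0.46206.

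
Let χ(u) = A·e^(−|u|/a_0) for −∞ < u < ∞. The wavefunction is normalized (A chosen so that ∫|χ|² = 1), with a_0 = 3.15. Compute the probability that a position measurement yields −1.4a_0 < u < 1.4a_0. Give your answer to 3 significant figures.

P = ∫_{−1.4a_0}^{1.4a_0} |χ(u)|² du.
Since A² = 1/(a_0), this is the region integral divided by the full normalization integral.
By symmetry take twice the u ≥ 0 contribution in numerator and denominator; the 2's cancel. In terms of t = u/a_0 (A² and the length scale cancel between numerator and denominator), P = [∫_{0}^{1.4} e^(-2·t) dt] / [∫_{0}^{∞} e^(-2·t) dt].
With ∫ e^(-2·t) dt = -e^(-2·t)/2 + C, the region integral is 1/2 - e^(-14/5)/2 and the full one is 1/2.
This works out to P = 0.9392.

P ≈ 0.939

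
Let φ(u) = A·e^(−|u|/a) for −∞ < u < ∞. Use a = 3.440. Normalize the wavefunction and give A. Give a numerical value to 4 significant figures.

We need A² ∫|f|² du = 1, taking the integral from −∞ to ∞.
∫|φ|² du = A²·(a).
So A² = (a)^(−1).
Plugging in a = 3.440 yields A = 0.53916.

A ≈ 0.5392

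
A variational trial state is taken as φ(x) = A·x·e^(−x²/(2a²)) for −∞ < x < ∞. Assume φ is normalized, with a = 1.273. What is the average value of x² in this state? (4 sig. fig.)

By definition ⟨x²⟩ = ∫ x^2 |φ(x)|² dx.
Differentiating ∫e^(−αx²) dx = √(π/α) under α to get the higher moments, evaluating both integrals, ⟨x²⟩ = 3·a^2/2.
With a = 1.273, ⟨x^2⟩ = 2.4308.

⟨x^2⟩ ≈ 2.431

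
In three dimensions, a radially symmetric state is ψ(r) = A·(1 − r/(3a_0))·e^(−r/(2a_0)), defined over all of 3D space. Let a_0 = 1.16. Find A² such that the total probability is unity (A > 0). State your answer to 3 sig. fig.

A^2 ≈ 0.0765

Normalization requires ∫|ψ|² 4πr² dr = 1, integrated from 0 to ∞.
Recall ∫₀^∞ r^m e^(−r/β) dr = m!·β^(m+1), ∫|ψ|² 4πr² dr = A²·(8·π·a_0^3/3).
With a_0 = 1.16: A² = 0.07647 and A = 0.2765.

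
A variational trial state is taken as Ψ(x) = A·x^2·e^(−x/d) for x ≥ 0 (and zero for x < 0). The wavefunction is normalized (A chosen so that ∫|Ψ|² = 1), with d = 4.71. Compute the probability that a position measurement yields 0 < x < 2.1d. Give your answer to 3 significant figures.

P ≈ 0.410

The probability is P = ∫ |Ψ|² dx over [0, 2.1d].
Since A² = 1/(3·d^5/4), this is the region integral divided by the full normalization integral.
Substituting u = x/d, A² and the length scale cancel in the ratio: P = ∫_{0}^{2.1} u^4·e^(-2·u) du / ∫_{0}^{∞} u^4·e^(-2·u) du.
Using ∫ u^4·e^(-2·u) du = -(u^4/2 + u^3 + 3·u^2/2 + 3·u/2 + 3/4)·e^(-2·u), the numerator is ≈ 0.30763 and the denominator is 3/4.
Taking the ratio, P = 0.4102.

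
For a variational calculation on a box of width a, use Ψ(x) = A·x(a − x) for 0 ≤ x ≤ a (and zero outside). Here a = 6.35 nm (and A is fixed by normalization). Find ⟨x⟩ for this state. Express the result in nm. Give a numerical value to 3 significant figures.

⟨x⟩ ≈ 3.18 nm

By definition ⟨x⟩ = ∫ x |Ψ(x)|² dx.
Expanding the polynomial and integrating term by term, evaluating both integrals, ⟨x⟩ = a/2.
With a = 6.35, ⟨x⟩ = 3.175.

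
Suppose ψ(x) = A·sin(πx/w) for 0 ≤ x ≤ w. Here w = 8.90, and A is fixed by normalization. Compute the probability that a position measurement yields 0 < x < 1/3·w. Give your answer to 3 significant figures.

The probability is P = ∫ |ψ|² dx over [0, 1/3·w].
Since A² = 1/(w/2), this is the region integral divided by the full normalization integral.
Let u = x/w; then A² and the length scale cancel, so P = ∫_{0}^{1/3} sin(π·u)^2 du ÷ ∫_{0}^{1} sin(π·u)^2 du.
Using ∫ sin(π·u)^2 du = u/2 - sin(2·π·u)/(4·π), the numerator is -√(3)/(8·π) + 1/6 and the denominator is 1/2.
This works out to P = (-√(3)/4 + π/3)/π.

P ≈ 0.196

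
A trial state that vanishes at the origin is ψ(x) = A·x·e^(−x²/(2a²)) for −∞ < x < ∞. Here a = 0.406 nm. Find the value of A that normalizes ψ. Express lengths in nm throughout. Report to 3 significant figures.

We need A² ∫|f|² dx = 1, taking the integral from −∞ to ∞.
With ψ = A·x·e^(−x²/(2a²)), the integral evaluates to A²·[√(π)·a^3/2].
Substituting a = 0.406 gives A² = 16.86, so A = 4.106.

A ≈ 4.11 nm^(-3/2)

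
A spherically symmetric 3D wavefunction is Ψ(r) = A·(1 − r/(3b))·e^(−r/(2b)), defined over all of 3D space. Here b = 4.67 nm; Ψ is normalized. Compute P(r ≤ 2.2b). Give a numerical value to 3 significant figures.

P ≈ 0.338

With dV = 4πr²dr, the probability is ∫|Ψ|² dV over r ≤ 2.2b.
Normalization gives A² = 1/(8·π·b^3/3).
Let u = r/b; then A², 4π and the length scale all cancel, so P = ∫_{0}^{2.2} u^2·(1 - u/3)^2·e^(-u) du ÷ ∫_{0}^{∞} u^2·(1 - u/3)^2·e^(-u) du.
Using ∫ u^2·(1 - u/3)^2·e^(-u) du = (-u^4 + 2·u^3 - 3·u^2 - 6·u - 6)·e^(-u)/9, the numerator is ≈ 0.22531 and the denominator is 2/3.
The region integral divided by the full integral gives P = 0.3380.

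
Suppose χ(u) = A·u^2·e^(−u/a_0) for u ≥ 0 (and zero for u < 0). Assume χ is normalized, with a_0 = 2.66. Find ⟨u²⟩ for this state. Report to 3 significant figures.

The expectation value is the |χ|²-weighted average of u^2: ∫ u^2|χ|² du.
Recall ∫₀^∞ u^m e^(−u/β) du = m!·β^(m+1), the ratio of the moment integral to the normalization integral gives ⟨u²⟩ = 15·a_0^2/2.
With a_0 = 2.66, ⟨u^2⟩ = 53.07.

⟨u^2⟩ ≈ 53.1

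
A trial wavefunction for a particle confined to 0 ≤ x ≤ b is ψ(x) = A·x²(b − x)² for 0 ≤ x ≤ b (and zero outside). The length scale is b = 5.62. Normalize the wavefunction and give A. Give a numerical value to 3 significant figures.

We need A² ∫|f|² dx = 1, taking the integral from 0 to b.
With ψ = A·x²(b − x)², the integral evaluates to A²·[b^9/630].
Plugging in b = 5.62 yields A = 0.01061.

A ≈ 0.0106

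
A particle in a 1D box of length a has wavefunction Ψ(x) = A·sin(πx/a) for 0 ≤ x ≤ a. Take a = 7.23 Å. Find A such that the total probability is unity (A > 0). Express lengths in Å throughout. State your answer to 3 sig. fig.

We need A² ∫|f|² dx = 1, taking the integral from 0 to a.
The integral (without the A² prefactor) comes out to a/2.
So A² = (a/2)^(−1).
Substituting a = 7.23 gives A² = 0.2766, so A = 0.5260.

A ≈ 0.526 Å^(-1/2)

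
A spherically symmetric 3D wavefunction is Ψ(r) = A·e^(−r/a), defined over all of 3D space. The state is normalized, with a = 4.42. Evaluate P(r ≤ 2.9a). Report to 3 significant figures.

P = ∫ |Ψ|² 4πr² dr over r ≤ 2.9a.
The full normalization integral is A²·[π·a^3] = 1, fixing A².
Let u = r/a; then A², 4π and the length scale all cancel, so P = ∫_{0}^{2.9} u^2·e^(-2·u) du ÷ ∫_{0}^{∞} u^2·e^(-2·u) du.
Using ∫ u^2·e^(-2·u) du = -(2·u^2 + 2·u + 1)·e^(-2·u)/4, the numerator is 1/4 - 1181·e^(-29/5)/200 and the denominator is 1/4.
The region integral divided by the full integral gives P = 0.9285.

P ≈ 0.928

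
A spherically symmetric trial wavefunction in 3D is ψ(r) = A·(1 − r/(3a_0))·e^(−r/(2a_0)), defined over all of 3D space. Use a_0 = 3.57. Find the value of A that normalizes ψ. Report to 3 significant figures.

The normalization condition is ∫|ψ|² 4πr² dr = 1 from 0 to ∞.
(Spherical symmetry: dV = 4πr² dr.)
Recall ∫₀^∞ r^m e^(−r/β) dr = m!·β^(m+1), with ψ = A·(1 − r/(3a_0))·e^(−r/(2a_0)), the integral evaluates to A²·[8·π·a_0^3/3].
Hence A² = 1/[8·π·a_0^3/3].
Plugging in a_0 = 3.57 yields A = 0.05122.

A ≈ 0.0512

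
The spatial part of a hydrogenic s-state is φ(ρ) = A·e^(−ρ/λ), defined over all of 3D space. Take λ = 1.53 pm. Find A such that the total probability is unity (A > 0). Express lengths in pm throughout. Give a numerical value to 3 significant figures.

A ≈ 0.298 pm^(-3/2)

We need A² ∫|f|² 4πρ² dρ = 1, taking the integral from 0 to ∞.
The angular integral contributes 4π, leaving ∫₀^∞ ρ²|φ|² dρ.
Recall ∫₀^∞ ρ^m e^(−ρ/β) dρ = m!·β^(m+1), carrying out the integral gives A² · π·λ^3.
Hence A² = 1/[π·λ^3].
With λ = 1.53: A² = 0.08887 and A = 0.2981.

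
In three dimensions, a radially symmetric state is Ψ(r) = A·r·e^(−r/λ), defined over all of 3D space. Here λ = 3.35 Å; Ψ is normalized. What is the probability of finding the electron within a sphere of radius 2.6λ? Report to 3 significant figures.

With dV = 4πr²dr, the probability is ∫|Ψ|² dV over r ≤ 2.6λ.
Normalization gives A² = 1/(3·π·λ^5).
Let u = r/λ; then A², 4π and the length scale all cancel, so P = ∫_{0}^{2.6} u^4·e^(-2·u) du ÷ ∫_{0}^{∞} u^4·e^(-2·u) du.
An antiderivative of u^4·e^(-2·u) is -(u^4/2 + u^3 + 3·u^2/2 + 3·u/2 + 3/4)·e^(-2·u); evaluating from 0 to 2.6 gives ≈ 0.44540, while the full integral is 3/4.
Taking the ratio yields P = 0.5939.

P ≈ 0.594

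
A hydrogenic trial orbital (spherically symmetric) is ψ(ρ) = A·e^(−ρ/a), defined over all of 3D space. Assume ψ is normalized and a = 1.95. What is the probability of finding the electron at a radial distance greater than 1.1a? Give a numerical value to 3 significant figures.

P ≈ 0.623

P = ∫ |ψ|² 4πρ² dρ over ρ > 1.1a.
A² is fixed by ∫₀^∞ 4πρ²|ψ|² dρ = 1, i.e. A² = (π·a^3)^(−1).
Substituting u = ρ/a, A², 4π and the length scale all cancel in the ratio: P = ∫_{1.1}^{∞} u^2·e^(-2·u) du / ∫_{0}^{∞} u^2·e^(-2·u) du.
An antiderivative of u^2·e^(-2·u) is -(2·u^2 + 2·u + 1)·e^(-2·u)/4; evaluating from 1.1 to ∞ gives 281·e^(-11/5)/200, while the full integral is 1/4.
Taking the ratio yields P = 0.6227.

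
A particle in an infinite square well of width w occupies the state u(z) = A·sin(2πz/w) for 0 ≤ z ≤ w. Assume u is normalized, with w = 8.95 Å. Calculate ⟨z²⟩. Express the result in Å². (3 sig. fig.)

⟨z^2⟩ ≈ 25.7 Å^2

The expectation value is the |u|²-weighted average of z^2: ∫ z^2|u|² dz.
Using sin²θ = (1 − cos 2θ)/2, the ratio of the moment integral to the normalization integral gives ⟨z²⟩ = -w^2/(8·π^2) + w^2/3.
With w = 8.95, ⟨z^2⟩ = 25.69.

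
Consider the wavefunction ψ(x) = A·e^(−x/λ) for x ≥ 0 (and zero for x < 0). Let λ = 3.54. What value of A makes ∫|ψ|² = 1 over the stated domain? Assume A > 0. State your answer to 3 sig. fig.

A ≈ 0.752

Normalization requires ∫|ψ|² dx = 1, integrated from 0 to ∞.
With ψ = A·e^(−x/λ), the integral evaluates to A²·[λ/2].
Setting this equal to 1 gives A² = 1/(λ/2).
Substituting λ = 3.54 gives A² = 0.5650, so A = 0.7516.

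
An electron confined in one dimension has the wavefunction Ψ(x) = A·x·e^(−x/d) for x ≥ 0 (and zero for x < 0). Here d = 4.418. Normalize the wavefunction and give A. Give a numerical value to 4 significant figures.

A ≈ 0.2154

We need A² ∫|f|² dx = 1, taking the integral from 0 to ∞.
Using ∫₀^∞ xⁿ e^(−αx) dx = n!/αⁿ⁺¹, the integral (without the A² prefactor) comes out to d^3/4.
Setting this equal to 1 gives A² = 1/(d^3/4).
With d = 4.418: A² = 0.046386 and A = 0.21537.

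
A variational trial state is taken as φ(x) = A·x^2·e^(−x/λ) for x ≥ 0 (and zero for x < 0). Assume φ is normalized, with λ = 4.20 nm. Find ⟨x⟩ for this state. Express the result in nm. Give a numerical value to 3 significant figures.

⟨x⟩ ≈ 10.5 nm

By definition ⟨x⟩ = ∫ x |φ(x)|² dx.
The ratio of the moment integral to the normalization integral gives ⟨x⟩ = 5·λ/2.
With λ = 4.20, ⟨x⟩ = 10.50.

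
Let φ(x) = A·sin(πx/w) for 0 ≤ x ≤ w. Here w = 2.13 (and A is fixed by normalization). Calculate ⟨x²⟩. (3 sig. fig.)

⟨x^2⟩ ≈ 1.28

By definition ⟨x²⟩ = ∫ x^2 |φ(x)|² dx.
Since the A² factors cancel between numerator and denominator, ⟨x²⟩ = -w^2/(2·π^2) + w^2/3.
Putting w = 2.13 gives 1.282.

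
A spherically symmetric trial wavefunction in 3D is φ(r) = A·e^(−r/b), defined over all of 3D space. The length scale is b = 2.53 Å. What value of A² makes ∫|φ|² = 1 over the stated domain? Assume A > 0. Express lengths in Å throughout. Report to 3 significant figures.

A^2 ≈ 0.0197 Å^(-3)

We need A² ∫|f|² 4πr² dr = 1, taking the integral from 0 to ∞.
(Spherical symmetry: dV = 4πr² dr.)
Carrying out the integral gives A² · π·b^3.
Setting this equal to 1 gives A² = 1/(π·b^3).
Plugging in b = 2.53 yields A = 0.1402.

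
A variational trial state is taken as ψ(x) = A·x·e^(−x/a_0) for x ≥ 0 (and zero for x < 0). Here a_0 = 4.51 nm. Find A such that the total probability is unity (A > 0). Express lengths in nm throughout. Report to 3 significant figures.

Normalization requires ∫|ψ|² dx = 1, integrated from 0 to ∞.
Recall ∫₀^∞ x^m e^(−x/β) dx = m!·β^(m+1), carrying out the integral gives A² · a_0^3/4.
With a_0 = 4.51: A² = 0.04360 and A = 0.2088.

A ≈ 0.209 nm^(-3/2)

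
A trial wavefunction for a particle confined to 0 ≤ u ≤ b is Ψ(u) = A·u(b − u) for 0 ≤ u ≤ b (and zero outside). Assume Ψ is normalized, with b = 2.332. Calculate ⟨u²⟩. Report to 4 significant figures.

The expectation value is the |Ψ|²-weighted average of u^2: ∫ u^2|Ψ|² du.
Evaluating both integrals, ⟨u²⟩ = 2·b^2/7.
Putting b = 2.332 gives 1.5538.

⟨u^2⟩ ≈ 1.554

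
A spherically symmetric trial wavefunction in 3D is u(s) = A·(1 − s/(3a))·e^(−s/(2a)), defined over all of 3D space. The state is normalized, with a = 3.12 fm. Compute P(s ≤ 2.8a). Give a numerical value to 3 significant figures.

With dV = 4πs²ds, the probability is ∫|u|² dV over s ≤ 2.8a.
The full normalization integral is A²·[8·π·a^3/3] = 1, fixing A².
Substituting t = s/a, A², 4π and the length scale all cancel in the ratio: P = ∫_{0}^{2.8} t^2·(1 - t/3)^2·e^(-t) dt / ∫_{0}^{∞} t^2·(1 - t/3)^2·e^(-t) dt.
An antiderivative of t^2·(1 - t/3)^2·e^(-t) is (-t^4 + 2·t^3 - 3·t^2 - 6·t - 6)·e^(-t)/9; evaluating from 0 to 2.8 gives ≈ 0.23504, while the full integral is 2/3.
Taking the ratio yields P = 0.3526.

P ≈ 0.353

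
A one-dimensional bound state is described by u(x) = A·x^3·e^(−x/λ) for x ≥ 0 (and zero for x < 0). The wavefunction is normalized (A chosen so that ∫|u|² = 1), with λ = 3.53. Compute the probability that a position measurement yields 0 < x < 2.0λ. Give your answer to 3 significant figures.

P ≈ 0.111

|u|² is the probability density, so P = ∫_{0}^{2.0λ} |u|² dx.
Since A² = 1/(45·λ^7/8), this is the region integral divided by the full normalization integral.
In terms of t = x/λ (A² and the length scale cancel between numerator and denominator), P = [∫_{0}^{2.0} t^6·e^(-2·t) dt] / [∫_{0}^{∞} t^6·e^(-2·t) dt].
With ∫ t^6·e^(-2·t) dt = -(4·t^6 + 12·t^5 + 30·t^4 + 60·t^3 + 90·t^2 + 90·t + 45)·e^(-2·t)/8 + C, the region integral is 45/8 - 2185·e^(-4)/8 and the full one is 45/8.
The result is P = 0.1107.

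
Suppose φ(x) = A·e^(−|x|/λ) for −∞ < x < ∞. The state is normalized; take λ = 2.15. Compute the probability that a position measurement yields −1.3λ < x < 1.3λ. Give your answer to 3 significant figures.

P ≈ 0.926

The probability is P = ∫ |φ|² dx over [−1.3λ, 1.3λ].
The normalization integral ∫|φ|²dx over the whole domain equals λ·A², and A² cancels in the ratio.
By symmetry take twice the x ≥ 0 contribution in numerator and denominator; the 2's cancel. In terms of u = x/λ (A² and the length scale cancel between numerator and denominator), P = [∫_{0}^{1.3} e^(-2·u) du] / [∫_{0}^{∞} e^(-2·u) du].
Using ∫ e^(-2·u) du = -e^(-2·u)/2, the numerator is 1/2 - e^(-13/5)/2 and the denominator is 1/2.
This works out to P = 0.9257.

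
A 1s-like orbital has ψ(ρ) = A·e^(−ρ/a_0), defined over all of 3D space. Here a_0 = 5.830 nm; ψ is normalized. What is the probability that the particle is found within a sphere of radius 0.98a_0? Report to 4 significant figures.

Integrate the radial probability density 4πρ²|ψ|² over ρ ≤ 0.98a_0.
A² is fixed by ∫₀^∞ 4πρ²|ψ|² dρ = 1, i.e. A² = (π·a_0^3)^(−1).
In terms of u = ρ/a_0 (A², 4π and the length scale all cancel between numerator and denominator), P = [∫_{0}^{0.98} u^2·e^(-2·u) du] / [∫_{0}^{∞} u^2·e^(-2·u) du].
With ∫ u^2·e^(-2·u) du = -(2·u^2 + 2·u + 1)·e^(-2·u)/4 + C, the region integral is 1/4 - 6101·e^(-49/25)/5000 and the full one is 1/4.
This evaluates to P = 0.31250.

P ≈ 0.3125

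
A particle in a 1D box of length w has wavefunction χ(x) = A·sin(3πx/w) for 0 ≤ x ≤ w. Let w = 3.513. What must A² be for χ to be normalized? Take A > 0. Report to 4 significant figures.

We need A² ∫|f|² dx = 1, taking the integral from 0 to w.
With ∫₀^w sin²(nπx/w) dx = w/2, carrying out the integral gives A² · w/2.
So A² = (w/2)^(−1).
Plugging in w = 3.513 yields A = 0.75453.

A^2 ≈ 0.5693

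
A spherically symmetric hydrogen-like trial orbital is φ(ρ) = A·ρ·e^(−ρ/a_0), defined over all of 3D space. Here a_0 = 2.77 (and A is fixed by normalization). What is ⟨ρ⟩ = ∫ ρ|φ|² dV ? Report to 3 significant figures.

The expectation value is the |φ|²-weighted average of ρ: ∫ ρ|φ|² 4πρ² dρ.
Recall ∫₀^∞ ρ^m e^(−ρ/β) dρ = m!·β^(m+1), the ratio of the moment integral to the normalization integral gives ⟨ρ⟩ = 5·a_0/2.
Putting a_0 = 2.77 gives 6.925.

⟨ρ⟩ ≈ 6.93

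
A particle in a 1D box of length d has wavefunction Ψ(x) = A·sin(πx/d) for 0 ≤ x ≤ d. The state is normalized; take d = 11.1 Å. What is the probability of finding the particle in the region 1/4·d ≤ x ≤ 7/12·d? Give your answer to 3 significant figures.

P ≈ 0.572

The probability is P = ∫ |Ψ|² dx over [1/4·d, 7/12·d].
The normalization integral ∫|Ψ|²dx over the whole domain equals d/2·A², and A² cancels in the ratio.
Substituting u = x/d, A² and the length scale cancel in the ratio: P = ∫_{1/4}^{7/12} sin(π·u)^2 du / ∫_{0}^{1} sin(π·u)^2 du.
An antiderivative of sin(π·u)^2 is u/2 - sin(2·π·u)/(4·π); evaluating from 1/4 to 7/12 gives 3/(8·π) + 1/6, while the full integral is 1/2.
The result is P = (9 + 4·π)/(12·π).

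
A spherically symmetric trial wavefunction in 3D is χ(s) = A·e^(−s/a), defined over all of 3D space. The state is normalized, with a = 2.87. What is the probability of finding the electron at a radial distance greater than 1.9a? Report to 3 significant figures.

P ≈ 0.269

With dV = 4πs²ds, the probability is ∫|χ|² dV over s > 1.9a.
A² is fixed by ∫₀^∞ 4πs²|χ|² ds = 1, i.e. A² = (π·a^3)^(−1).
In terms of u = s/a (A², 4π and the length scale all cancel between numerator and denominator), P = [∫_{1.9}^{∞} u^2·e^(-2·u) du] / [∫_{0}^{∞} u^2·e^(-2·u) du].
With ∫ u^2·e^(-2·u) du = -(2·u^2 + 2·u + 1)·e^(-2·u)/4 + C, the region integral is 601·e^(-19/5)/200 and the full one is 1/4.
This evaluates to P = 0.2689.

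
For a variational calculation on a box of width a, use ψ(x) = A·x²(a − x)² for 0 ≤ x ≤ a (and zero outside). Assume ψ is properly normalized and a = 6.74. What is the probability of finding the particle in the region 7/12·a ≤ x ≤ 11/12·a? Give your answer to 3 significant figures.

|ψ|² is the probability density, so P = ∫_{7/12·a}^{11/12·a} |ψ|² dx.
With A² fixed by ∫|ψ|² = 1, i.e. A² = (a^9/630)^(−1), substitute and integrate.
Let u = x/a; then A² and the length scale cancel, so P = ∫_{7/12}^{11/12} u^4·(1 - u)^4 du ÷ ∫_{0}^{1} u^4·(1 - u)^4 du.
With ∫ u^4·(1 - u)^4 du = u^5·(70·u^4 - 315·u^3 + 540·u^2 - 420·u + 126)/630 + C, the region integral is ≈ 0.00047929 and the full one is 1/630.
Evaluating gives P = 0.3019.

P ≈ 0.302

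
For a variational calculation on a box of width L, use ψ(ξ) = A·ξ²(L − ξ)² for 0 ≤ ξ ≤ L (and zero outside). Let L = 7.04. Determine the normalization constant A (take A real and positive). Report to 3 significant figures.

A ≈ 0.00385

We need A² ∫|f|² dξ = 1, taking the integral from 0 to L.
∫|ψ|² dξ = A²·(L^9/630).
Setting this equal to 1 gives A² = 1/(L^9/630).
With L = 7.04: A² = 0.00001483 and A = 0.003851.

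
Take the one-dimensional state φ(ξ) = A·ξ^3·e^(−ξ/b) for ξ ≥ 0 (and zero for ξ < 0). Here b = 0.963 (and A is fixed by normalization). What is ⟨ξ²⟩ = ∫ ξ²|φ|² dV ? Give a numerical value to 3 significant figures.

By definition ⟨ξ²⟩ = ∫ ξ^2 |φ(ξ)|² dξ.
Recall ∫₀^∞ ξ^m e^(−ξ/β) dξ = m!·β^(m+1), since the A² factors cancel between numerator and denominator, ⟨ξ²⟩ = 14·b^2.
With b = 0.963, ⟨ξ^2⟩ = 12.98.

⟨ξ^2⟩ ≈ 13.0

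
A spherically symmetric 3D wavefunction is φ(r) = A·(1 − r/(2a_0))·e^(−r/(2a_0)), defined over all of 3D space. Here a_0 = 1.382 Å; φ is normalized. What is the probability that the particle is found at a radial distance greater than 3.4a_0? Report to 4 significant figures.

P = ∫ |φ|² 4πr² dr over r > 3.4a_0.
The full normalization integral is A²·[8·π·a_0^3] = 1, fixing A².
Let u = r/a_0; then A², 4π and the length scale all cancel, so P = ∫_{3.4}^{∞} u^2·(1 - u/2)^2·e^(-u) du ÷ ∫_{0}^{∞} u^2·(1 - u/2)^2·e^(-u) du.
With ∫ u^2·(1 - u/2)^2·e^(-u) du = -(u^4/4 + u^2 + 2·u + 2)·e^(-u) + C, the region integral is ≈ 1.79443 and the full one is 2.
The region integral divided by the full integral gives P = 0.89721.

P ≈ 0.8972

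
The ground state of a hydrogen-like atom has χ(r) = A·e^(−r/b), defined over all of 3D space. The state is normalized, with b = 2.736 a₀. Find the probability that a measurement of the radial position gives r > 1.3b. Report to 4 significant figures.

P ≈ 0.5184

P = ∫ |χ|² 4πr² dr over r > 1.3b.
A² is fixed by ∫₀^∞ 4πr²|χ|² dr = 1, i.e. A² = (π·b^3)^(−1).
Substituting u = r/b, A², 4π and the length scale all cancel in the ratio: P = ∫_{1.3}^{∞} u^2·e^(-2·u) du / ∫_{0}^{∞} u^2·e^(-2·u) du.
With ∫ u^2·e^(-2·u) du = -(2·u^2 + 2·u + 1)·e^(-2·u)/4 + C, the region integral is 349·e^(-13/5)/200 and the full one is 1/4.
Taking the ratio yields P = 0.51843.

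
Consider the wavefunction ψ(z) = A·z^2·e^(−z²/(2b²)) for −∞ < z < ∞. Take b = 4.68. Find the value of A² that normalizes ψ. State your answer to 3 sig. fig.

Normalization requires ∫|ψ|² dz = 1, integrated from −∞ to ∞.
Using the Gaussian integral ∫_{−∞}^{∞} e^(−αz²) dz = √(π/α), with ψ = A·z^2·e^(−z²/(2b²)), the integral evaluates to A²·[3·√(π)·b^5/4].
Hence A² = 1/[3·√(π)·b^5/4].
Plugging in b = 4.68 yields A = 0.01830.

A^2 ≈ 0.000335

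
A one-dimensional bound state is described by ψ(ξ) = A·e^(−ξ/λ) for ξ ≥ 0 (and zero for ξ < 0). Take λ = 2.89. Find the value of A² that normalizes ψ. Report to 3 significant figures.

We need A² ∫|f|² dξ = 1, taking the integral from 0 to ∞.
Recall ∫₀^∞ ξ^m e^(−ξ/β) dξ = m!·β^(m+1), carrying out the integral gives A² · λ/2.
With λ = 2.89: A² = 0.6920 and A = 0.8319.

A^2 ≈ 0.692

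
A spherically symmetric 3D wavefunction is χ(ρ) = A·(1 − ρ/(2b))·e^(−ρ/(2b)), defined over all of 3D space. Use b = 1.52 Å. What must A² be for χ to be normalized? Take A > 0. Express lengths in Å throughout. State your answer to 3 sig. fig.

A^2 ≈ 0.0113 Å^(-3)

Normalization requires ∫|χ|² 4πρ² dρ = 1, integrated from 0 to ∞.
The angular integral contributes 4π, leaving ∫₀^∞ ρ²|χ|² dρ.
With ∫₀^∞ ρ^4 e^(−αρ) dρ = 4!/α^5, the integral (without the A² prefactor) comes out to 8·π·b^3.
Hence A² = 1/[8·π·b^3].
Plugging in b = 1.52 yields A = 0.1064.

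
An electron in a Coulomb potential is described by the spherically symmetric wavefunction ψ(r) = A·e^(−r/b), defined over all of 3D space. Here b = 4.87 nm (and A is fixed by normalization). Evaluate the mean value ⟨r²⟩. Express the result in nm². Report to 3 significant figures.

⟨r²⟩ = ∫ r^2 |ψ|² 4πr² dr over the full domain.
Recall ∫₀^∞ r^m e^(−r/β) dr = m!·β^(m+1), the ratio of the moment integral to the normalization integral gives ⟨r²⟩ = 3·b^2.
Putting b = 4.87 gives 71.15.

⟨r^2⟩ ≈ 71.2 nm^2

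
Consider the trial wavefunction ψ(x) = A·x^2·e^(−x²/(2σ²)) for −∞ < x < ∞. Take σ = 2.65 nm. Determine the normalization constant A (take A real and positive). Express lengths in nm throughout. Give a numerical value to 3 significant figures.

The normalization condition is ∫|ψ|² dx = 1 from −∞ to ∞.
Differentiating ∫e^(−αx²) dx = √(π/α) under α to get the higher moments, with ψ = A·x^2·e^(−x²/(2σ²)), the integral evaluates to A²·[3·√(π)·σ^5/4].
Substituting σ = 2.65 gives A² = 0.005756, so A = 0.07587.

A ≈ 0.0759 nm^(-5/2)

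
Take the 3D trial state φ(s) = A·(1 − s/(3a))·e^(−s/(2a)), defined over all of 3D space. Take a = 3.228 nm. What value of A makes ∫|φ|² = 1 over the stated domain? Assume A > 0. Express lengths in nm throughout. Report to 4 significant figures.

Normalization requires ∫|φ|² 4πs² ds = 1, integrated from 0 to ∞.
Carrying out the integral gives A² · 8·π·a^3/3.
Setting this equal to 1 gives A² = 1/(8·π·a^3/3).
With a = 3.228: A² = 0.0035488 and A = 0.059572.

A ≈ 0.05957 nm^(-3/2)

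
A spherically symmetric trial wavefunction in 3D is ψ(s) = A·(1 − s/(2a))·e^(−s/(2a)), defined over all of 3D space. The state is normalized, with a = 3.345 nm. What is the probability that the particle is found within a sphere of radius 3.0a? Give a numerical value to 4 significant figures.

P ≈ 0.07272

Integrate the radial probability density 4πs²|ψ|² over s ≤ 3.0a.
A² is fixed by ∫₀^∞ 4πs²|ψ|² ds = 1, i.e. A² = (8·π·a^3)^(−1).
In terms of u = s/a (A², 4π and the length scale all cancel between numerator and denominator), P = [∫_{0}^{3.0} u^2·(1 - u/2)^2·e^(-u) du] / [∫_{0}^{∞} u^2·(1 - u/2)^2·e^(-u) du].
Using ∫ u^2·(1 - u/2)^2·e^(-u) du = -(u^4/4 + u^2 + 2·u + 2)·e^(-u), the numerator is 2 - 149·e^(-3)/4 and the denominator is 2.
Taking the ratio yields P = 0.072716.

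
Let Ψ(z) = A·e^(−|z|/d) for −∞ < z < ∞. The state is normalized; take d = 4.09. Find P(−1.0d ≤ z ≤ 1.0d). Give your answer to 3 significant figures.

P ≈ 0.865

|Ψ|² is the probability density, so P = ∫_{−1.0d}^{1.0d} |Ψ|² dz.
With A² fixed by ∫|Ψ|² = 1, i.e. A² = (d)^(−1), substitute and integrate.
By symmetry take twice the z ≥ 0 contribution in numerator and denominator; the 2's cancel. Substituting u = z/d, A² and the length scale cancel in the ratio: P = ∫_{0}^{1.0} e^(-2·u) du / ∫_{0}^{∞} e^(-2·u) du.
With ∫ e^(-2·u) du = -e^(-2·u)/2 + C, the region integral is 1/2 - e^(-2)/2 and the full one is 1/2.
Evaluating gives P = 0.8647.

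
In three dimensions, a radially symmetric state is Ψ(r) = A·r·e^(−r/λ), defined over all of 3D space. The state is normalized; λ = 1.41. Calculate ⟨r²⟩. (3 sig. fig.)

⟨r²⟩ = ∫ r^2 |Ψ|² 4πr² dr over the full domain.
Recall ∫₀^∞ r^m e^(−r/β) dr = m!·β^(m+1), evaluating both integrals, ⟨r²⟩ = 15·λ^2/2.
Putting λ = 1.41 gives 14.91.

⟨r^2⟩ ≈ 14.9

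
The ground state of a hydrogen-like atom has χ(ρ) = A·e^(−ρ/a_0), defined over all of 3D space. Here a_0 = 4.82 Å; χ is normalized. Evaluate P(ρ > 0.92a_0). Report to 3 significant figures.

P = ∫ |χ|² 4πρ² dρ over ρ > 0.92a_0.
A² is fixed by ∫₀^∞ 4πρ²|χ|² dρ = 1, i.e. A² = (π·a_0^3)^(−1).
Substituting u = ρ/a_0, A², 4π and the length scale all cancel in the ratio: P = ∫_{0.92}^{∞} u^2·e^(-2·u) du / ∫_{0}^{∞} u^2·e^(-2·u) du.
Using ∫ u^2·e^(-2·u) du = -(2·u^2 + 2·u + 1)·e^(-2·u)/4, the numerator is 2833·e^(-46/25)/2500 and the denominator is 1/4.
Taking the ratio yields P = 0.7199.

P ≈ 0.720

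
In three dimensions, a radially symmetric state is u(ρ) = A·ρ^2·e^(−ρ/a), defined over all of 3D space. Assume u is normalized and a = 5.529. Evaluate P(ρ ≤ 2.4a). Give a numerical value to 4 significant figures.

With dV = 4πρ²dρ, the probability is ∫|u|² dV over ρ ≤ 2.4a.
A² is fixed by ∫₀^∞ 4πρ²|u|² dρ = 1, i.e. A² = (45·π·a^7/2)^(−1).
Substituting t = ρ/a, A², 4π and the length scale all cancel in the ratio: P = ∫_{0}^{2.4} t^6·e^(-2·t) dt / ∫_{0}^{∞} t^6·e^(-2·t) dt.
With ∫ t^6·e^(-2·t) dt = -(4·t^6 + 12·t^5 + 30·t^4 + 60·t^3 + 90·t^2 + 90·t + 45)·e^(-2·t)/8 + C, the region integral is ≈ 1.17672 and the full one is 45/8.
Taking the ratio yields P = 0.20920.

P ≈ 0.2092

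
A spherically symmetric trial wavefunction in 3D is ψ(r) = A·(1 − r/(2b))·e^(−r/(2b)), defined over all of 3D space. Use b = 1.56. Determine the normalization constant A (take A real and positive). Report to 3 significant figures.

Normalization requires ∫|ψ|² 4πr² dr = 1, integrated from 0 to ∞.
Using ∫₀^∞ rⁿ e^(−αr) dr = n!/αⁿ⁺¹, the integral (without the A² prefactor) comes out to 8·π·b^3.
Substituting b = 1.56 gives A² = 0.01048, so A = 0.1024.

A ≈ 0.102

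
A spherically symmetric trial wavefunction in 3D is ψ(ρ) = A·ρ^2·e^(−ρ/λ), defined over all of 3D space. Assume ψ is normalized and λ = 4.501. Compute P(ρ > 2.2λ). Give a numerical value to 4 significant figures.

P ≈ 0.8436

Integrate the radial probability density 4πρ²|ψ|² over ρ > 2.2λ.
Normalization gives A² = 1/(45·π·λ^7/2).
Substituting u = ρ/λ, A², 4π and the length scale all cancel in the ratio: P = ∫_{2.2}^{∞} u^6·e^(-2·u) du / ∫_{0}^{∞} u^6·e^(-2·u) du.
An antiderivative of u^6·e^(-2·u) is -(4·u^6 + 12·u^5 + 30·u^4 + 60·u^3 + 90·u^2 + 90·u + 45)·e^(-2·u)/8; evaluating from 2.2 to ∞ gives ≈ 4.74550, while the full integral is 45/8.
The region integral divided by the full integral gives P = 0.84365.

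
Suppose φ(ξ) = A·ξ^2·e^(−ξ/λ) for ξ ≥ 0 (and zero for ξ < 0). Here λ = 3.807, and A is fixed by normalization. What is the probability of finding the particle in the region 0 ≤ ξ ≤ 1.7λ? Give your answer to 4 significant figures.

P = ∫_{0}^{1.7λ} |φ(ξ)|² dξ.
With A² fixed by ∫|φ|² = 1, i.e. A² = (3·λ^5/4)^(−1), substitute and integrate.
Substituting u = ξ/λ, A² and the length scale cancel in the ratio: P = ∫_{0}^{1.7} u^4·e^(-2·u) du / ∫_{0}^{∞} u^4·e^(-2·u) du.
Using ∫ u^4·e^(-2·u) du = -(u^4/2 + u^3 + 3·u^2/2 + 3·u/2 + 3/4)·e^(-2·u), the numerator is ≈ 0.191864 and the denominator is 3/4.
This works out to P = 0.25582.

P ≈ 0.2558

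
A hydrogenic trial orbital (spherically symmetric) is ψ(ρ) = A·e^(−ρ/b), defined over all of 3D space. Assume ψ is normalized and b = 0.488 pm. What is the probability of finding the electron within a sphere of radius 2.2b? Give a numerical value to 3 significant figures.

P = ∫ |ψ|² 4πρ² dρ over ρ ≤ 2.2b.
A² is fixed by ∫₀^∞ 4πρ²|ψ|² dρ = 1, i.e. A² = (π·b^3)^(−1).
Let u = ρ/b; then A², 4π and the length scale all cancel, so P = ∫_{0}^{2.2} u^2·e^(-2·u) du ÷ ∫_{0}^{∞} u^2·e^(-2·u) du.
With ∫ u^2·e^(-2·u) du = -(2·u^2 + 2·u + 1)·e^(-2·u)/4 + C, the region integral is 1/4 - 377·e^(-22/5)/100 and the full one is 1/4.
This evaluates to P = 0.8149.

P ≈ 0.815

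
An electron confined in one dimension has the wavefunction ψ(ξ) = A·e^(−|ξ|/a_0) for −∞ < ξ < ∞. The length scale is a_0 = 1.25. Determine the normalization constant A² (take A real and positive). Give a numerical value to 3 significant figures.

We need A² ∫|f|² dξ = 1, taking the integral from −∞ to ∞.
With ψ = A·e^(−|ξ|/a_0), the integral evaluates to A²·[a_0].
Plugging in a_0 = 1.25 yields A = 0.8944.

A^2 ≈ 0.800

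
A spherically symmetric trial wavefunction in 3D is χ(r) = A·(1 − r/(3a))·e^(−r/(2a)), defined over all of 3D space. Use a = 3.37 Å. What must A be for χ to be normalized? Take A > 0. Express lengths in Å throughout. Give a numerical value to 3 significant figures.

A ≈ 0.0558 Å^(-3/2)

We need A² ∫|f|² 4πr² dr = 1, taking the integral from 0 to ∞.
The angular integral contributes 4π, leaving ∫₀^∞ r²|χ|² dr.
Recall ∫₀^∞ r^m e^(−r/β) dr = m!·β^(m+1), with χ = A·(1 − r/(3a))·e^(−r/(2a)), the integral evaluates to A²·[8·π·a^3/3].
Setting this equal to 1 gives A² = 1/(8·π·a^3/3).
Substituting a = 3.37 gives A² = 0.003119, so A = 0.05585.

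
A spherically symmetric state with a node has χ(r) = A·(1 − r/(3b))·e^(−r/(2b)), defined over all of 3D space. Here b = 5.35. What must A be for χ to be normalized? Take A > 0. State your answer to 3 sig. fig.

The normalization condition is ∫|χ|² 4πr² dr = 1 from 0 to ∞.
In 3D with spherical symmetry the volume element is 4πr² dr.
Recall ∫₀^∞ r^m e^(−r/β) dr = m!·β^(m+1), carrying out the integral gives A² · 8·π·b^3/3.
So A² = (8·π·b^3/3)^(−1).
With b = 5.35: A² = 0.0007795 and A = 0.02792.

A ≈ 0.0279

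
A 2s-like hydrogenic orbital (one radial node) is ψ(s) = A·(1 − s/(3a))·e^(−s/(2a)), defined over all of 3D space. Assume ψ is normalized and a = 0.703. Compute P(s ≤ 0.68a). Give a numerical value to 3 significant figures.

Integrate the radial probability density 4πs²|ψ|² over s ≤ 0.68a.
A² is fixed by ∫₀^∞ 4πs²|ψ|² ds = 1, i.e. A² = (8·π·a^3/3)^(−1).
In terms of u = s/a (A², 4π and the length scale all cancel between numerator and denominator), P = [∫_{0}^{0.68} u^2·(1 - u/3)^2·e^(-u) du] / [∫_{0}^{∞} u^2·(1 - u/3)^2·e^(-u) du].
Using ∫ u^2·(1 - u/3)^2·e^(-u) du = (-u^4 + 2·u^3 - 3·u^2 - 6·u - 6)·e^(-u)/9, the numerator is ≈ 0.044533 and the denominator is 2/3.
The region integral divided by the full integral gives P = 0.06680.

P ≈ 0.0668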